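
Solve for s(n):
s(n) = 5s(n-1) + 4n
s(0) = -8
First-order linear with linear forcing.
Homogeneous solution: s_h(n) = A·(5)^n.
Try particular s_p(n) = pn + q. Substituting:
  pn + q = 5(p(n-1) + q) + 4n.
Matching the n-coefficient: p = 5p + 4 ⇒ p = -1.
Matching constants: q = -5p + 5q ⇒ q = - \frac{5}{4}.
General: s(n) = A·(5)^n - n - \frac{5}{4}.
Apply s(0) = -8: A - \frac{5}{4} = -8 ⇒ A = - \frac{27}{4}.
So s(n) = - \frac{27 \cdot 5^{n}}{4} - n - \frac{5}{4}.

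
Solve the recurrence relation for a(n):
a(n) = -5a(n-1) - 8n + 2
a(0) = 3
First-order linear with linear forcing.
Homogeneous solution: a_h(n) = A·(-5)^n.
Try particular a_p(n) = pn + q. Substituting:
  pn + q = -5(p(n-1) + q) - 8n + 2.
Matching the n-coefficient: p = -5p - 8 ⇒ p = - \frac{4}{3}.
Matching constants: q = 5p - 5q + 2 ⇒ q = - \frac{7}{9}.
General: a(n) = A·(-5)^n - \frac{4 n}{3} - \frac{7}{9}.
Apply a(0) = 3: A - \frac{7}{9} = 3 ⇒ A = \frac{34}{9}.
So a(n) = \frac{34 \left(-5\right)^{n}}{9} - \frac{4 n}{3} - \frac{7}{9}.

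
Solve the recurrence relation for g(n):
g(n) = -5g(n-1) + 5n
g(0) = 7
First-order linear with linear forcing.
Homogeneous solution: g_h(n) = A·(-5)^n.
Try particular g_p(n) = pn + q. Substituting:
  pn + q = -5(p(n-1) + q) + 5n.
Matching the n-coefficient: p = -5p + 5 ⇒ p = \frac{5}{6}.
Matching constants: q = 5p - 5q ⇒ q = \frac{25}{36}.
General: g(n) = A·(-5)^n + \frac{5 n}{6} + \frac{25}{36}.
Apply g(0) = 7: A + \frac{25}{36} = 7 ⇒ A = \frac{227}{36}.
So g(n) = \frac{227 \left(-5\right)^{n}}{36} + \frac{5 n}{6} + \frac{25}{36}.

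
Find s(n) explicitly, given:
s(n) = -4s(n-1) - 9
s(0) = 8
First-order linear non-homogeneous.
Homogeneous solution: s_h(n) = A·(-4)^n.
Try constant particular solution s_p = K: K = -4K - 9 ⇒ K = - \frac{9}{5}.
General: s(n) = A·(-4)^n - \frac{9}{5}.
Apply s(0) = 8: A - \frac{9}{5} = 8 ⇒ A = \frac{49}{5}.
So s(n) = \frac{49 \left(-4\right)^{n}}{5} - \frac{9}{5}.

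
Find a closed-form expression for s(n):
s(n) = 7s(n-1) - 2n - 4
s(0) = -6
First-order linear with linear forcing.
Homogeneous solution: s_h(n) = A·(7)^n.
Try particular s_p(n) = pn + q. Substituting:
  pn + q = 7(p(n-1) + q) - 2n - 4.
Matching the n-coefficient: p = 7p - 2 ⇒ p = \frac{1}{3}.
Matching constants: q = -7p + 7q - 4 ⇒ q = \frac{19}{18}.
General: s(n) = A·(7)^n + \frac{n}{3} + \frac{19}{18}.
Apply s(0) = -6: A + \frac{19}{18} = -6 ⇒ A = - \frac{127}{18}.
So s(n) = - \frac{127 \cdot 7^{n}}{18} + \frac{n}{3} + \frac{19}{18}.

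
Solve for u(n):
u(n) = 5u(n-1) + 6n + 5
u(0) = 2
First-order linear with linear forcing.
Homogeneous solution: u_h(n) = A·(5)^n.
Try particular u_p(n) = pn + q. Substituting:
  pn + q = 5(p(n-1) + q) + 6n + 5.
Matching the n-coefficient: p = 5p + 6 ⇒ p = - \frac{3}{2}.
Matching constants: q = -5p + 5q + 5 ⇒ q = - \frac{25}{8}.
General: u(n) = A·(5)^n - \frac{3 n}{2} - \frac{25}{8}.
Apply u(0) = 2: A - \frac{25}{8} = 2 ⇒ A = \frac{41}{8}.
So u(n) = \frac{41 \cdot 5^{n}}{8} - \frac{3 n}{2} - \frac{25}{8}.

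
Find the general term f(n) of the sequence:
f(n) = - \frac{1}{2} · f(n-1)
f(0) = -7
Pure geometric recurrence with ratio - \frac{1}{2}.
By induction f(n) = f(0) · (- \frac{1}{2})^n = - 7 \left(- \frac{1}{2}\right)^{n}.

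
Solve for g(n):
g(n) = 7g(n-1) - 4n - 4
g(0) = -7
First-order linear with linear forcing.
Homogeneous solution: g_h(n) = A·(7)^n.
Try particular g_p(n) = pn + q. Substituting:
  pn + q = 7(p(n-1) + q) - 4n - 4.
Matching the n-coefficient: p = 7p - 4 ⇒ p = \frac{2}{3}.
Matching constants: q = -7p + 7q - 4 ⇒ q = \frac{13}{9}.
General: g(n) = A·(7)^n + \frac{2 n}{3} + \frac{13}{9}.
Apply g(0) = -7: A + \frac{13}{9} = -7 ⇒ A = - \frac{76}{9}.
So g(n) = - \frac{76 \cdot 7^{n}}{9} + \frac{2 n}{3} + \frac{13}{9}.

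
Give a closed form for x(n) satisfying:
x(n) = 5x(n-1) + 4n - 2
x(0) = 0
First-order linear with linear forcing.
Homogeneous solution: x_h(n) = A·(5)^n.
Try particular x_p(n) = pn + q. Substituting:
  pn + q = 5(p(n-1) + q) + 4n - 2.
Matching the n-coefficient: p = 5p + 4 ⇒ p = -1.
Matching constants: q = -5p + 5q - 2 ⇒ q = - \frac{3}{4}.
General: x(n) = A·(5)^n - n - \frac{3}{4}.
Apply x(0) = 0: A - \frac{3}{4} = 0 ⇒ A = \frac{3}{4}.
So x(n) = \frac{3 \cdot 5^{n}}{4} - n - \frac{3}{4}.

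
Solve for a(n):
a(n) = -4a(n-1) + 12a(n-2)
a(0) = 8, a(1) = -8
Characteristic equation: x² + 4x - 12 = 0, which factors as (x - (2))(x - (-6)) = 0.
Roots r₁ = 2, r₂ = -6 (distinct).
General solution: a(n) = A·(2)^n + B·(-6)^n.
From a(0) = 8: A + B = 8.
From a(1) = -8: 2A - 6B = -8.
Solving: A = 5, B = 3.
So a(n) = 3 \left(-6\right)^{n} + 5 \cdot 2^{n}.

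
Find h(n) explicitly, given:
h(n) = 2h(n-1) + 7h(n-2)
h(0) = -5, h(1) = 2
Characteristic equation: x² - 2x - 7 = 0.
Discriminant Δ = (2)² + 4·(7) = 32.
Roots r₁,₂ = (2 ± √32)/2, so r₁ = 1 + 2 \sqrt{2}, r₂ = 1 - 2 \sqrt{2}.
General solution: h(n) = A·r₁^n + B·r₂^n.
From the initial conditions, A + B = -5 and r₁A + r₂B = 2.
Since r₁ - r₂ = √32: A = (2 - (-5)r₂)/√32 = - \frac{5}{2} + \frac{7 \sqrt{2}}{8}, and B = -5 - A = - \frac{5}{2} - \frac{7 \sqrt{2}}{8}.
So h(n) = \left(- \frac{5}{2} + \frac{7 \sqrt{2}}{8}\right)\left(1 + 2 \sqrt{2}\right)^n + \left(- \frac{5}{2} - \frac{7 \sqrt{2}}{8}\right)\left(1 - 2 \sqrt{2}\right)^n.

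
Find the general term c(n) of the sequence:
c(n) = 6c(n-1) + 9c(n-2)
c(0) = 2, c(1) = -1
Characteristic equation: x² - 6x - 9 = 0.
Discriminant Δ = (6)² + 4·(9) = 72.
Roots r₁,₂ = (6 ± √72)/2, so r₁ = 3 + 3 \sqrt{2}, r₂ = 3 - 3 \sqrt{2}.
General solution: c(n) = A·r₁^n + B·r₂^n.
From the initial conditions, A + B = 2 and r₁A + r₂B = -1.
Since r₁ - r₂ = √72: A = (-1 - (2)r₂)/√72 = 1 - \frac{7 \sqrt{2}}{12}, and B = 2 - A = \frac{7 \sqrt{2}}{12} + 1.
So c(n) = \left(1 - \frac{7 \sqrt{2}}{12}\right)\left(3 + 3 \sqrt{2}\right)^n + \left(\frac{7 \sqrt{2}}{12} + 1\right)\left(3 - 3 \sqrt{2}\right)^n.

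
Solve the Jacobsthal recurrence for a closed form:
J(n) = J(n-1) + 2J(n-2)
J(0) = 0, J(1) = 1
This is the Jacobsthal sequence.
Characteristic equation: x² - x - 2 = 0; roots r₁ = 2, r₂ = -1.
General: J(n) = A·r₁^n + B·r₂^n. Solving with J(0)=0, J(1)=1 gives A = \frac{1}{3}, B = - \frac{1}{3}.
So J(n) = - \frac{\left(-1\right)^{n}}{3} + \frac{2^{n}}{3}.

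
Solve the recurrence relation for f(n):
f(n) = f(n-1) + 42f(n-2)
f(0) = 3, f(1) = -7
Characteristic equation: x² - x - 42 = 0, which factors as (x - (-6))(x - (7)) = 0.
Roots r₁ = -6, r₂ = 7 (distinct).
General solution: f(n) = A·(-6)^n + B·(7)^n.
From f(0) = 3: A + B = 3.
From f(1) = -7: -6A + 7B = -7.
Solving: A = \frac{28}{13}, B = \frac{11}{13}.
So f(n) = \frac{28 \left(-6\right)^{n}}{13} + \frac{11 \cdot 7^{n}}{13}.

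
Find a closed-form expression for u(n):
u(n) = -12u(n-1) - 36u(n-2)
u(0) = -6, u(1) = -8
Characteristic equation: x² + 12x + 36 = 0, which is (x - (-6))².
Repeated root r = -6.
General solution: u(n) = (A + Bn)·(-6)^n.
From u(0) = -6: A = -6.
From u(1) = -8: (A + B)·(-6) = -8 ⇒ B = \frac{22}{3}.
So u(n) = \left(\frac{22 n}{3} - 6\right) \cdot (-6)^n.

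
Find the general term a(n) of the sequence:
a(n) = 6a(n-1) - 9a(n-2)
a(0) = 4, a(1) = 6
Characteristic equation: x² - 6x + 9 = 0, which is (x - (3))².
Repeated root r = 3.
General solution: a(n) = (A + Bn)·(3)^n.
From a(0) = 4: A = 4.
From a(1) = 6: (A + B)·(3) = 6 ⇒ B = -2.
So a(n) = \left(4 - 2 n\right) \cdot (3)^n.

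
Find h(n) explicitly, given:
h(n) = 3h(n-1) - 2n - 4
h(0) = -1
First-order linear with linear forcing.
Homogeneous solution: h_h(n) = A·(3)^n.
Try particular h_p(n) = pn + q. Substituting:
  pn + q = 3(p(n-1) + q) - 2n - 4.
Matching the n-coefficient: p = 3p - 2 ⇒ p = 1.
Matching constants: q = -3p + 3q - 4 ⇒ q = \frac{7}{2}.
General: h(n) = A·(3)^n + n + \frac{7}{2}.
Apply h(0) = -1: A + \frac{7}{2} = -1 ⇒ A = - \frac{9}{2}.
So h(n) = - \frac{9 \cdot 3^{n}}{2} + n + \frac{7}{2}.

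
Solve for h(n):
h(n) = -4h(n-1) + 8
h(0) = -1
First-order linear non-homogeneous.
Homogeneous solution: h_h(n) = A·(-4)^n.
Try constant particular solution h_p = K: K = -4K + 8 ⇒ K = \frac{8}{5}.
General: h(n) = A·(-4)^n + \frac{8}{5}.
Apply h(0) = -1: A + \frac{8}{5} = -1 ⇒ A = - \frac{13}{5}.
So h(n) = \frac{8}{5} - \frac{13 \left(-4\right)^{n}}{5}.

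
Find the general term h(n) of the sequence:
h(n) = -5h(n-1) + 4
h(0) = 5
First-order linear non-homogeneous.
Homogeneous solution: h_h(n) = A·(-5)^n.
Try constant particular solution h_p = K: K = -5K + 4 ⇒ K = \frac{2}{3}.
General: h(n) = A·(-5)^n + \frac{2}{3}.
Apply h(0) = 5: A + \frac{2}{3} = 5 ⇒ A = \frac{13}{3}.
So h(n) = \frac{13 \left(-5\right)^{n}}{3} + \frac{2}{3}.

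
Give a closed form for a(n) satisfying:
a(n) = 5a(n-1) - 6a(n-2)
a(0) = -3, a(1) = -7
Characteristic equation: x² - 5x + 6 = 0, which factors as (x - (3))(x - (2)) = 0.
Roots r₁ = 3, r₂ = 2 (distinct).
General solution: a(n) = A·(3)^n + B·(2)^n.
From a(0) = -3: A + B = -3.
From a(1) = -7: 3A + 2B = -7.
Solving: A = -1, B = -2.
So a(n) = - 2 \cdot 2^{n} - 3^{n}.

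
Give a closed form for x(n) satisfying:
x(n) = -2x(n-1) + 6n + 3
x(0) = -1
First-order linear with linear forcing.
Homogeneous solution: x_h(n) = A·(-2)^n.
Try particular x_p(n) = pn + q. Substituting:
  pn + q = -2(p(n-1) + q) + 6n + 3.
Matching the n-coefficient: p = -2p + 6 ⇒ p = 2.
Matching constants: q = 2p - 2q + 3 ⇒ q = \frac{7}{3}.
General: x(n) = A·(-2)^n + 2 n + \frac{7}{3}.
Apply x(0) = -1: A + \frac{7}{3} = -1 ⇒ A = - \frac{10}{3}.
So x(n) = - \frac{10 \left(-2\right)^{n}}{3} + 2 n + \frac{7}{3}.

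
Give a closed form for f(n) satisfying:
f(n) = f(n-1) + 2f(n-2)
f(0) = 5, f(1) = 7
Characteristic equation: x² - x - 2 = 0, which factors as (x - (2))(x - (-1)) = 0.
Roots r₁ = 2, r₂ = -1 (distinct).
General solution: f(n) = A·(2)^n + B·(-1)^n.
From f(0) = 5: A + B = 5.
From f(1) = 7: 2A - B = 7.
Solving: A = 4, B = 1.
So f(n) = \left(-1\right)^{n} + 4 \cdot 2^{n}.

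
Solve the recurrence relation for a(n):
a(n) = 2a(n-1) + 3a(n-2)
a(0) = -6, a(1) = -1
Characteristic equation: x² - 2x - 3 = 0, which factors as (x - (-1))(x - (3)) = 0.
Roots r₁ = -1, r₂ = 3 (distinct).
General solution: a(n) = A·(-1)^n + B·(3)^n.
From a(0) = -6: A + B = -6.
From a(1) = -1: -A + 3B = -1.
Solving: A = - \frac{17}{4}, B = - \frac{7}{4}.
So a(n) = - \frac{17 \left(-1\right)^{n}}{4} - \frac{7 \cdot 3^{n}}{4}.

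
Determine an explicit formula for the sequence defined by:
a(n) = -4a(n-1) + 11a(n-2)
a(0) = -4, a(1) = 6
Characteristic equation: x² + 4x - 11 = 0.
Discriminant Δ = (-4)² + 4·(11) = 60.
Roots r₁,₂ = (-4 ± √60)/2, so r₁ = -2 + \sqrt{15}, r₂ = - \sqrt{15} - 2.
General solution: a(n) = A·r₁^n + B·r₂^n.
From the initial conditions, A + B = -4 and r₁A + r₂B = 6.
Since r₁ - r₂ = √60: A = (6 - (-4)r₂)/√60 = -2 - \frac{\sqrt{15}}{15}, and B = -4 - A = -2 + \frac{\sqrt{15}}{15}.
So a(n) = \left(-2 - \frac{\sqrt{15}}{15}\right)\left(-2 + \sqrt{15}\right)^n + \left(-2 + \frac{\sqrt{15}}{15}\right)\left(- \sqrt{15} - 2\right)^n.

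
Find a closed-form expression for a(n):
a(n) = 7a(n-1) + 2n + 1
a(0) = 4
First-order linear with linear forcing.
Homogeneous solution: a_h(n) = A·(7)^n.
Try particular a_p(n) = pn + q. Substituting:
  pn + q = 7(p(n-1) + q) + 2n + 1.
Matching the n-coefficient: p = 7p + 2 ⇒ p = - \frac{1}{3}.
Matching constants: q = -7p + 7q + 1 ⇒ q = - \frac{5}{9}.
General: a(n) = A·(7)^n - \frac{n}{3} - \frac{5}{9}.
Apply a(0) = 4: A - \frac{5}{9} = 4 ⇒ A = \frac{41}{9}.
So a(n) = \frac{41 \cdot 7^{n}}{9} - \frac{n}{3} - \frac{5}{9}.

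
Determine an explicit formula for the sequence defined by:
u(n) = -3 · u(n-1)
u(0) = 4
Pure geometric recurrence with ratio -3.
By induction u(n) = u(0) · (-3)^n = 4 \left(-3\right)^{n}.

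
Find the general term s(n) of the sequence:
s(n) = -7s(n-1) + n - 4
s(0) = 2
First-order linear with linear forcing.
Homogeneous solution: s_h(n) = A·(-7)^n.
Try particular s_p(n) = pn + q. Substituting:
  pn + q = -7(p(n-1) + q) + n - 4.
Matching the n-coefficient: p = -7p + 1 ⇒ p = \frac{1}{8}.
Matching constants: q = 7p - 7q - 4 ⇒ q = - \frac{25}{64}.
General: s(n) = A·(-7)^n + \frac{n}{8} - \frac{25}{64}.
Apply s(0) = 2: A - \frac{25}{64} = 2 ⇒ A = \frac{153}{64}.
So s(n) = \frac{153 \left(-7\right)^{n}}{64} + \frac{n}{8} - \frac{25}{64}.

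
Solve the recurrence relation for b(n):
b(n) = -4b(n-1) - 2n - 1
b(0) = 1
First-order linear with linear forcing.
Homogeneous solution: b_h(n) = A·(-4)^n.
Try particular b_p(n) = pn + q. Substituting:
  pn + q = -4(p(n-1) + q) - 2n - 1.
Matching the n-coefficient: p = -4p - 2 ⇒ p = - \frac{2}{5}.
Matching constants: q = 4p - 4q - 1 ⇒ q = - \frac{13}{25}.
General: b(n) = A·(-4)^n - \frac{2 n}{5} - \frac{13}{25}.
Apply b(0) = 1: A - \frac{13}{25} = 1 ⇒ A = \frac{38}{25}.
So b(n) = \frac{38 \left(-4\right)^{n}}{25} - \frac{2 n}{5} - \frac{13}{25}.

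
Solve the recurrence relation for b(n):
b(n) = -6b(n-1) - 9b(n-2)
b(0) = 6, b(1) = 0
Characteristic equation: x² + 6x + 9 = 0, which is (x - (-3))².
Repeated root r = -3.
General solution: b(n) = (A + Bn)·(-3)^n.
From b(0) = 6: A = 6.
From b(1) = 0: (A + B)·(-3) = 0 ⇒ B = -6.
So b(n) = \left(6 - 6 n\right) \cdot (-3)^n.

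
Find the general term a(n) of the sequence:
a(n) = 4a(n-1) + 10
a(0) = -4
First-order linear non-homogeneous.
Homogeneous solution: a_h(n) = A·(4)^n.
Try constant particular solution a_p = K: K = 4K + 10 ⇒ K = - \frac{10}{3}.
General: a(n) = A·(4)^n - \frac{10}{3}.
Apply a(0) = -4: A - \frac{10}{3} = -4 ⇒ A = - \frac{2}{3}.
So a(n) = - \frac{2 \cdot 4^{n}}{3} - \frac{10}{3}.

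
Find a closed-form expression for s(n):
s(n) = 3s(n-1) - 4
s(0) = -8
First-order linear non-homogeneous.
Homogeneous solution: s_h(n) = A·(3)^n.
Try constant particular solution s_p = K: K = 3K - 4 ⇒ K = 2.
General: s(n) = A·(3)^n + 2.
Apply s(0) = -8: A + 2 = -8 ⇒ A = -10.
So s(n) = 2 - 10 \cdot 3^{n}.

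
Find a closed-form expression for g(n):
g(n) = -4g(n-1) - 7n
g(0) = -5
First-order linear with linear forcing.
Homogeneous solution: g_h(n) = A·(-4)^n.
Try particular g_p(n) = pn + q. Substituting:
  pn + q = -4(p(n-1) + q) - 7n.
Matching the n-coefficient: p = -4p - 7 ⇒ p = - \frac{7}{5}.
Matching constants: q = 4p - 4q ⇒ q = - \frac{28}{25}.
General: g(n) = A·(-4)^n - \frac{7 n}{5} - \frac{28}{25}.
Apply g(0) = -5: A - \frac{28}{25} = -5 ⇒ A = - \frac{97}{25}.
So g(n) = - \frac{97 \left(-4\right)^{n}}{25} - \frac{7 n}{5} - \frac{28}{25}.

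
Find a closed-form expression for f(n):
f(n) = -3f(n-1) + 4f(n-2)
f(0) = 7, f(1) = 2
Characteristic equation: x² + 3x - 4 = 0, which factors as (x - (-4))(x - (1)) = 0.
Roots r₁ = -4, r₂ = 1 (distinct).
General solution: f(n) = A·(-4)^n + B·(1)^n.
From f(0) = 7: A + B = 7.
From f(1) = 2: -4A + B = 2.
Solving: A = 1, B = 6.
So f(n) = \left(-4\right)^{n} + 6.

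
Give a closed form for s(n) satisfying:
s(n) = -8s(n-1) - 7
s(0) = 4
First-order linear non-homogeneous.
Homogeneous solution: s_h(n) = A·(-8)^n.
Try constant particular solution s_p = K: K = -8K - 7 ⇒ K = - \frac{7}{9}.
General: s(n) = A·(-8)^n - \frac{7}{9}.
Apply s(0) = 4: A - \frac{7}{9} = 4 ⇒ A = \frac{43}{9}.
So s(n) = \frac{43 \left(-8\right)^{n}}{9} - \frac{7}{9}.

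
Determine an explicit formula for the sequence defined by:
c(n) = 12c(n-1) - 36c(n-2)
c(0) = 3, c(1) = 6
Characteristic equation: x² - 12x + 36 = 0, which is (x - (6))².
Repeated root r = 6.
General solution: c(n) = (A + Bn)·(6)^n.
From c(0) = 3: A = 3.
From c(1) = 6: (A + B)·(6) = 6 ⇒ B = -2.
So c(n) = \left(3 - 2 n\right) \cdot (6)^n.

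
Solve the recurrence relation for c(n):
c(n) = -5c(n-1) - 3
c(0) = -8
First-order linear non-homogeneous.
Homogeneous solution: c_h(n) = A·(-5)^n.
Try constant particular solution c_p = K: K = -5K - 3 ⇒ K = - \frac{1}{2}.
General: c(n) = A·(-5)^n - \frac{1}{2}.
Apply c(0) = -8: A - \frac{1}{2} = -8 ⇒ A = - \frac{15}{2}.
So c(n) = - \frac{15 \left(-5\right)^{n}}{2} - \frac{1}{2}.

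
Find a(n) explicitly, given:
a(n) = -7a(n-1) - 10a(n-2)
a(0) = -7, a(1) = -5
Characteristic equation: x² + 7x + 10 = 0, which factors as (x - (-5))(x - (-2)) = 0.
Roots r₁ = -5, r₂ = -2 (distinct).
General solution: a(n) = A·(-5)^n + B·(-2)^n.
From a(0) = -7: A + B = -7.
From a(1) = -5: -5A - 2B = -5.
Solving: A = \frac{19}{3}, B = - \frac{40}{3}.
So a(n) = - \frac{40 \left(-2\right)^{n}}{3} + \frac{19 \left(-5\right)^{n}}{3}.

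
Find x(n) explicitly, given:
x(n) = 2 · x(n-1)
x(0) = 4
Pure geometric recurrence with ratio 2.
By induction x(n) = x(0) · (2)^n = 4 \cdot 2^{n}.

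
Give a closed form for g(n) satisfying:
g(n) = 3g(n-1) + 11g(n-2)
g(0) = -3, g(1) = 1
Characteristic equation: x² - 3x - 11 = 0.
Discriminant Δ = (3)² + 4·(11) = 53.
Roots r₁,₂ = (3 ± √53)/2, so r₁ = \frac{3}{2} + \frac{\sqrt{53}}{2}, r₂ = \frac{3}{2} - \frac{\sqrt{53}}{2}.
General solution: g(n) = A·r₁^n + B·r₂^n.
From the initial conditions, A + B = -3 and r₁A + r₂B = 1.
Since r₁ - r₂ = √53: A = (1 - (-3)r₂)/√53 = - \frac{3}{2} + \frac{11 \sqrt{53}}{106}, and B = -3 - A = - \frac{3}{2} - \frac{11 \sqrt{53}}{106}.
So g(n) = \left(- \frac{3}{2} + \frac{11 \sqrt{53}}{106}\right)\left(\frac{3}{2} + \frac{\sqrt{53}}{2}\right)^n + \left(- \frac{3}{2} - \frac{11 \sqrt{53}}{106}\right)\left(\frac{3}{2} - \frac{\sqrt{53}}{2}\right)^n.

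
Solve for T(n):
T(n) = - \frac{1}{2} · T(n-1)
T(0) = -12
Pure geometric recurrence with ratio - \frac{1}{2}.
By induction T(n) = T(0) · (- \frac{1}{2})^n = - 12 \left(- \frac{1}{2}\right)^{n}.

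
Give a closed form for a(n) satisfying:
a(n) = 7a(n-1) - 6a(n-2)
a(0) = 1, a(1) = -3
Characteristic equation: x² - 7x + 6 = 0, which factors as (x - (1))(x - (6)) = 0.
Roots r₁ = 1, r₂ = 6 (distinct).
General solution: a(n) = A·(1)^n + B·(6)^n.
From a(0) = 1: A + B = 1.
From a(1) = -3: A + 6B = -3.
Solving: A = \frac{9}{5}, B = - \frac{4}{5}.
So a(n) = \frac{9}{5} - \frac{4 \cdot 6^{n}}{5}.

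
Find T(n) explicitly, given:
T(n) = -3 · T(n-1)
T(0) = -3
Pure geometric recurrence with ratio -3.
By induction T(n) = T(0) · (-3)^n = - 3 \left(-3\right)^{n}.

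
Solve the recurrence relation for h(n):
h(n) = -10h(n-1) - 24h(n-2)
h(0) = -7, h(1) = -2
Characteristic equation: x² + 10x + 24 = 0, which factors as (x - (-6))(x - (-4)) = 0.
Roots r₁ = -6, r₂ = -4 (distinct).
General solution: h(n) = A·(-6)^n + B·(-4)^n.
From h(0) = -7: A + B = -7.
From h(1) = -2: -6A - 4B = -2.
Solving: A = 15, B = -22.
So h(n) = - 22 \left(-4\right)^{n} + 15 \left(-6\right)^{n}.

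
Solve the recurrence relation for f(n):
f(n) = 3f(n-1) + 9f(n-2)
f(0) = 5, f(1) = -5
Characteristic equation: x² - 3x - 9 = 0.
Discriminant Δ = (3)² + 4·(9) = 45.
Roots r₁,₂ = (3 ± √45)/2, so r₁ = \frac{3}{2} + \frac{3 \sqrt{5}}{2}, r₂ = \frac{3}{2} - \frac{3 \sqrt{5}}{2}.
General solution: f(n) = A·r₁^n + B·r₂^n.
From the initial conditions, A + B = 5 and r₁A + r₂B = -5.
Since r₁ - r₂ = √45: A = (-5 - (5)r₂)/√45 = \frac{5}{2} - \frac{5 \sqrt{5}}{6}, and B = 5 - A = \frac{5 \sqrt{5}}{6} + \frac{5}{2}.
So f(n) = \left(\frac{5}{2} - \frac{5 \sqrt{5}}{6}\right)\left(\frac{3}{2} + \frac{3 \sqrt{5}}{2}\right)^n + \left(\frac{5 \sqrt{5}}{6} + \frac{5}{2}\right)\left(\frac{3}{2} - \frac{3 \sqrt{5}}{2}\right)^n.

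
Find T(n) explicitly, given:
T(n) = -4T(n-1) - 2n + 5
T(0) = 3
First-order linear with linear forcing.
Homogeneous solution: T_h(n) = A·(-4)^n.
Try particular T_p(n) = pn + q. Substituting:
  pn + q = -4(p(n-1) + q) - 2n + 5.
Matching the n-coefficient: p = -4p - 2 ⇒ p = - \frac{2}{5}.
Matching constants: q = 4p - 4q + 5 ⇒ q = \frac{17}{25}.
General: T(n) = A·(-4)^n - \frac{2 n}{5} + \frac{17}{25}.
Apply T(0) = 3: A + \frac{17}{25} = 3 ⇒ A = \frac{58}{25}.
So T(n) = \frac{58 \left(-4\right)^{n}}{25} - \frac{2 n}{5} + \frac{17}{25}.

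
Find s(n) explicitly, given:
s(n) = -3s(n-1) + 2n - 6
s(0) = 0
First-order linear with linear forcing.
Homogeneous solution: s_h(n) = A·(-3)^n.
Try particular s_p(n) = pn + q. Substituting:
  pn + q = -3(p(n-1) + q) + 2n - 6.
Matching the n-coefficient: p = -3p + 2 ⇒ p = \frac{1}{2}.
Matching constants: q = 3p - 3q - 6 ⇒ q = - \frac{9}{8}.
General: s(n) = A·(-3)^n + \frac{n}{2} - \frac{9}{8}.
Apply s(0) = 0: A - \frac{9}{8} = 0 ⇒ A = \frac{9}{8}.
So s(n) = \frac{9 \left(-3\right)^{n}}{8} + \frac{n}{2} - \frac{9}{8}.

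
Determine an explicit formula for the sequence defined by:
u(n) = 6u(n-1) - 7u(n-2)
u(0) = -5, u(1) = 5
Characteristic equation: x² - 6x + 7 = 0.
Discriminant Δ = (6)² + 4·(-7) = 8.
Roots r₁,₂ = (6 ± √8)/2, so r₁ = \sqrt{2} + 3, r₂ = 3 - \sqrt{2}.
General solution: u(n) = A·r₁^n + B·r₂^n.
From the initial conditions, A + B = -5 and r₁A + r₂B = 5.
Since r₁ - r₂ = √8: A = (5 - (-5)r₂)/√8 = - \frac{5}{2} + 5 \sqrt{2}, and B = -5 - A = - 5 \sqrt{2} - \frac{5}{2}.
So u(n) = \left(- \frac{5}{2} + 5 \sqrt{2}\right)\left(\sqrt{2} + 3\right)^n + \left(- 5 \sqrt{2} - \frac{5}{2}\right)\left(3 - \sqrt{2}\right)^n.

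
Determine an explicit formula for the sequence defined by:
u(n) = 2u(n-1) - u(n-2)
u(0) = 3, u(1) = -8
Characteristic equation: x² - 2x + 1 = 0, which is (x - (1))².
Repeated root r = 1.
General solution: u(n) = (A + Bn)·(1)^n.
From u(0) = 3: A = 3.
From u(1) = -8: (A + B)·(1) = -8 ⇒ B = -11.
So u(n) = \left(3 - 11 n\right) \cdot (1)^n.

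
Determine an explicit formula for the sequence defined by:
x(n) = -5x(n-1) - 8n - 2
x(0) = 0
First-order linear with linear forcing.
Homogeneous solution: x_h(n) = A·(-5)^n.
Try particular x_p(n) = pn + q. Substituting:
  pn + q = -5(p(n-1) + q) - 8n - 2.
Matching the n-coefficient: p = -5p - 8 ⇒ p = - \frac{4}{3}.
Matching constants: q = 5p - 5q - 2 ⇒ q = - \frac{13}{9}.
General: x(n) = A·(-5)^n - \frac{4 n}{3} - \frac{13}{9}.
Apply x(0) = 0: A - \frac{13}{9} = 0 ⇒ A = \frac{13}{9}.
So x(n) = \frac{13 \left(-5\right)^{n}}{9} - \frac{4 n}{3} - \frac{13}{9}.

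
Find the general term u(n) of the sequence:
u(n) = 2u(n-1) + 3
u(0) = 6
First-order linear non-homogeneous.
Homogeneous solution: u_h(n) = A·(2)^n.
Try constant particular solution u_p = K: K = 2K + 3 ⇒ K = -3.
General: u(n) = A·(2)^n - 3.
Apply u(0) = 6: A - 3 = 6 ⇒ A = 9.
So u(n) = 9 \cdot 2^{n} - 3.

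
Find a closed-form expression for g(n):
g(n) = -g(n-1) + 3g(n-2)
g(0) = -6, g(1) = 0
Characteristic equation: x² + x - 3 = 0.
Discriminant Δ = (-1)² + 4·(3) = 13.
Roots r₁,₂ = (-1 ± √13)/2, so r₁ = - \frac{1}{2} + \frac{\sqrt{13}}{2}, r₂ = - \frac{\sqrt{13}}{2} - \frac{1}{2}.
General solution: g(n) = A·r₁^n + B·r₂^n.
From the initial conditions, A + B = -6 and r₁A + r₂B = 0.
Since r₁ - r₂ = √13: A = (0 - (-6)r₂)/√13 = -3 - \frac{3 \sqrt{13}}{13}, and B = -6 - A = -3 + \frac{3 \sqrt{13}}{13}.
So g(n) = \left(-3 - \frac{3 \sqrt{13}}{13}\right)\left(- \frac{1}{2} + \frac{\sqrt{13}}{2}\right)^n + \left(-3 + \frac{3 \sqrt{13}}{13}\right)\left(- \frac{\sqrt{13}}{2} - \frac{1}{2}\right)^n.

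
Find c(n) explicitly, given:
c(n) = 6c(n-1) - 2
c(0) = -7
First-order linear non-homogeneous.
Homogeneous solution: c_h(n) = A·(6)^n.
Try constant particular solution c_p = K: K = 6K - 2 ⇒ K = \frac{2}{5}.
General: c(n) = A·(6)^n + \frac{2}{5}.
Apply c(0) = -7: A + \frac{2}{5} = -7 ⇒ A = - \frac{37}{5}.
So c(n) = \frac{2}{5} - \frac{37 \cdot 6^{n}}{5}.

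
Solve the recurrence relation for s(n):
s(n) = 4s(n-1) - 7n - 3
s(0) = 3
First-order linear with linear forcing.
Homogeneous solution: s_h(n) = A·(4)^n.
Try particular s_p(n) = pn + q. Substituting:
  pn + q = 4(p(n-1) + q) - 7n - 3.
Matching the n-coefficient: p = 4p - 7 ⇒ p = \frac{7}{3}.
Matching constants: q = -4p + 4q - 3 ⇒ q = \frac{37}{9}.
General: s(n) = A·(4)^n + \frac{7 n}{3} + \frac{37}{9}.
Apply s(0) = 3: A + \frac{37}{9} = 3 ⇒ A = - \frac{10}{9}.
So s(n) = - \frac{10 \cdot 4^{n}}{9} + \frac{7 n}{3} + \frac{37}{9}.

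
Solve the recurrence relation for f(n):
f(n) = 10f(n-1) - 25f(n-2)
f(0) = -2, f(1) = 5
Characteristic equation: x² - 10x + 25 = 0, which is (x - (5))².
Repeated root r = 5.
General solution: f(n) = (A + Bn)·(5)^n.
From f(0) = -2: A = -2.
From f(1) = 5: (A + B)·(5) = 5 ⇒ B = 3.
So f(n) = \left(3 n - 2\right) \cdot (5)^n.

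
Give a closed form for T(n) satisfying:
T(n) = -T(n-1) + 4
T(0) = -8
First-order linear non-homogeneous.
Homogeneous solution: T_h(n) = A·(-1)^n.
Try constant particular solution T_p = K: K = -K + 4 ⇒ K = 2.
General: T(n) = A·(-1)^n + 2.
Apply T(0) = -8: A + 2 = -8 ⇒ A = -10.
So T(n) = 2 - 10 \left(-1\right)^{n}.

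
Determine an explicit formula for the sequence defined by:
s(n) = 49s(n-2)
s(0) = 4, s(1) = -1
Characteristic equation: x² - 49 = 0, which factors as (x - (7))(x - (-7)) = 0.
Roots r₁ = 7, r₂ = -7 (distinct).
General solution: s(n) = A·(7)^n + B·(-7)^n.
From s(0) = 4: A + B = 4.
From s(1) = -1: 7A - 7B = -1.
Solving: A = \frac{27}{14}, B = \frac{29}{14}.
So s(n) = \frac{29 \left(-7\right)^{n}}{14} + \frac{27 \cdot 7^{n}}{14}.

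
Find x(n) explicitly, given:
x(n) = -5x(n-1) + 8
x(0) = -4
First-order linear non-homogeneous.
Homogeneous solution: x_h(n) = A·(-5)^n.
Try constant particular solution x_p = K: K = -5K + 8 ⇒ K = \frac{4}{3}.
General: x(n) = A·(-5)^n + \frac{4}{3}.
Apply x(0) = -4: A + \frac{4}{3} = -4 ⇒ A = - \frac{16}{3}.
So x(n) = \frac{4}{3} - \frac{16 \left(-5\right)^{n}}{3}.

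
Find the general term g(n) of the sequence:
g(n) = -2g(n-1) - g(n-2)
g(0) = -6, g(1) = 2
Characteristic equation: x² + 2x + 1 = 0, which is (x - (-1))².
Repeated root r = -1.
General solution: g(n) = (A + Bn)·(-1)^n.
From g(0) = -6: A = -6.
From g(1) = 2: (A + B)·(-1) = 2 ⇒ B = 4.
So g(n) = \left(4 n - 6\right) \cdot (-1)^n.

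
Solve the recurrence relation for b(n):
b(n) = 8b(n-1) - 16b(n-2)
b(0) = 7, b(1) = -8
Characteristic equation: x² - 8x + 16 = 0, which is (x - (4))².
Repeated root r = 4.
General solution: b(n) = (A + Bn)·(4)^n.
From b(0) = 7: A = 7.
From b(1) = -8: (A + B)·(4) = -8 ⇒ B = -9.
So b(n) = \left(7 - 9 n\right) \cdot (4)^n.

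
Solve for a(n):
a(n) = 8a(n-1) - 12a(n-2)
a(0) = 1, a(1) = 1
Characteristic equation: x² - 8x + 12 = 0, which factors as (x - (2))(x - (6)) = 0.
Roots r₁ = 2, r₂ = 6 (distinct).
General solution: a(n) = A·(2)^n + B·(6)^n.
From a(0) = 1: A + B = 1.
From a(1) = 1: 2A + 6B = 1.
Solving: A = \frac{5}{4}, B = - \frac{1}{4}.
So a(n) = \frac{5 \cdot 2^{n}}{4} - \frac{6^{n}}{4}.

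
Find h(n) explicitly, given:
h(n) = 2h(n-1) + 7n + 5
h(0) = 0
First-order linear with linear forcing.
Homogeneous solution: h_h(n) = A·(2)^n.
Try particular h_p(n) = pn + q. Substituting:
  pn + q = 2(p(n-1) + q) + 7n + 5.
Matching the n-coefficient: p = 2p + 7 ⇒ p = -7.
Matching constants: q = -2p + 2q + 5 ⇒ q = -19.
General: h(n) = A·(2)^n - 7 n - 19.
Apply h(0) = 0: A - 19 = 0 ⇒ A = 19.
So h(n) = 19 \cdot 2^{n} - 7 n - 19.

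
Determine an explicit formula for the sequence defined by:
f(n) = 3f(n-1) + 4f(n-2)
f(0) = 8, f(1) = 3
Characteristic equation: x² - 3x - 4 = 0, which factors as (x - (-1))(x - (4)) = 0.
Roots r₁ = -1, r₂ = 4 (distinct).
General solution: f(n) = A·(-1)^n + B·(4)^n.
From f(0) = 8: A + B = 8.
From f(1) = 3: -A + 4B = 3.
Solving: A = \frac{29}{5}, B = \frac{11}{5}.
So f(n) = \frac{29 \left(-1\right)^{n}}{5} + \frac{11 \cdot 4^{n}}{5}.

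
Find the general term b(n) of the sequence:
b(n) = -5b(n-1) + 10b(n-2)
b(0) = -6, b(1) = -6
Characteristic equation: x² + 5x - 10 = 0.
Discriminant Δ = (-5)² + 4·(10) = 65.
Roots r₁,₂ = (-5 ± √65)/2, so r₁ = - \frac{5}{2} + \frac{\sqrt{65}}{2}, r₂ = - \frac{\sqrt{65}}{2} - \frac{5}{2}.
General solution: b(n) = A·r₁^n + B·r₂^n.
From the initial conditions, A + B = -6 and r₁A + r₂B = -6.
Since r₁ - r₂ = √65: A = (-6 - (-6)r₂)/√65 = -3 - \frac{21 \sqrt{65}}{65}, and B = -6 - A = -3 + \frac{21 \sqrt{65}}{65}.
So b(n) = \left(-3 - \frac{21 \sqrt{65}}{65}\right)\left(- \frac{5}{2} + \frac{\sqrt{65}}{2}\right)^n + \left(-3 + \frac{21 \sqrt{65}}{65}\right)\left(- \frac{\sqrt{65}}{2} - \frac{5}{2}\right)^n.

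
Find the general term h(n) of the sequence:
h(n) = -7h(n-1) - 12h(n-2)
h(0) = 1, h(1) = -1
Characteristic equation: x² + 7x + 12 = 0, which factors as (x - (-3))(x - (-4)) = 0.
Roots r₁ = -3, r₂ = -4 (distinct).
General solution: h(n) = A·(-3)^n + B·(-4)^n.
From h(0) = 1: A + B = 1.
From h(1) = -1: -3A - 4B = -1.
Solving: A = 3, B = -2.
So h(n) = 3 \left(-3\right)^{n} - 2 \left(-4\right)^{n}.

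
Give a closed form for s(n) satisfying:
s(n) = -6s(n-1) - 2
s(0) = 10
First-order linear non-homogeneous.
Homogeneous solution: s_h(n) = A·(-6)^n.
Try constant particular solution s_p = K: K = -6K - 2 ⇒ K = - \frac{2}{7}.
General: s(n) = A·(-6)^n - \frac{2}{7}.
Apply s(0) = 10: A - \frac{2}{7} = 10 ⇒ A = \frac{72}{7}.
So s(n) = \frac{72 \left(-6\right)^{n}}{7} - \frac{2}{7}.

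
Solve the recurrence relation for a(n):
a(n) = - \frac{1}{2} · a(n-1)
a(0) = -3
Pure geometric recurrence with ratio - \frac{1}{2}.
By induction a(n) = a(0) · (- \frac{1}{2})^n = - 3 \left(- \frac{1}{2}\right)^{n}.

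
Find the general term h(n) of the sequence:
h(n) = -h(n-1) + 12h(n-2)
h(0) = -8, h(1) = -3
Characteristic equation: x² + x - 12 = 0, which factors as (x - (-4))(x - (3)) = 0.
Roots r₁ = -4, r₂ = 3 (distinct).
General solution: h(n) = A·(-4)^n + B·(3)^n.
From h(0) = -8: A + B = -8.
From h(1) = -3: -4A + 3B = -3.
Solving: A = -3, B = -5.
So h(n) = - 3 \left(-4\right)^{n} - 5 \cdot 3^{n}.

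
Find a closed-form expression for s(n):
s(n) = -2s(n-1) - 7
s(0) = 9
First-order linear non-homogeneous.
Homogeneous solution: s_h(n) = A·(-2)^n.
Try constant particular solution s_p = K: K = -2K - 7 ⇒ K = - \frac{7}{3}.
General: s(n) = A·(-2)^n - \frac{7}{3}.
Apply s(0) = 9: A - \frac{7}{3} = 9 ⇒ A = \frac{34}{3}.
So s(n) = \frac{34 \left(-2\right)^{n}}{3} - \frac{7}{3}.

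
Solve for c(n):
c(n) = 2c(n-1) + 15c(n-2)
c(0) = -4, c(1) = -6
Characteristic equation: x² - 2x - 15 = 0, which factors as (x - (-3))(x - (5)) = 0.
Roots r₁ = -3, r₂ = 5 (distinct).
General solution: c(n) = A·(-3)^n + B·(5)^n.
From c(0) = -4: A + B = -4.
From c(1) = -6: -3A + 5B = -6.
Solving: A = - \frac{7}{4}, B = - \frac{9}{4}.
So c(n) = - \frac{7 \left(-3\right)^{n}}{4} - \frac{9 \cdot 5^{n}}{4}.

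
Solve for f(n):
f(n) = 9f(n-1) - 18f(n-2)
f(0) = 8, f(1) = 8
Characteristic equation: x² - 9x + 18 = 0, which factors as (x - (3))(x - (6)) = 0.
Roots r₁ = 3, r₂ = 6 (distinct).
General solution: f(n) = A·(3)^n + B·(6)^n.
From f(0) = 8: A + B = 8.
From f(1) = 8: 3A + 6B = 8.
Solving: A = \frac{40}{3}, B = - \frac{16}{3}.
So f(n) = \frac{40 \cdot 3^{n}}{3} - \frac{16 \cdot 6^{n}}{3}.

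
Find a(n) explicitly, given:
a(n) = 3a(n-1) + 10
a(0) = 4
First-order linear non-homogeneous.
Homogeneous solution: a_h(n) = A·(3)^n.
Try constant particular solution a_p = K: K = 3K + 10 ⇒ K = -5.
General: a(n) = A·(3)^n - 5.
Apply a(0) = 4: A - 5 = 4 ⇒ A = 9.
So a(n) = 9 \cdot 3^{n} - 5.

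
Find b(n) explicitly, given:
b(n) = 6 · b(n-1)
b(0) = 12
Pure geometric recurrence with ratio 6.
By induction b(n) = b(0) · (6)^n = 12 \cdot 6^{n}.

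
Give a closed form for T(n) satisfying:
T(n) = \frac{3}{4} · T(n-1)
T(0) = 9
Pure geometric recurrence with ratio \frac{3}{4}.
By induction T(n) = T(0) · (\frac{3}{4})^n = 9 \left(\frac{3}{4}\right)^{n}.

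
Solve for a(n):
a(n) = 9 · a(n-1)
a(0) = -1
Pure geometric recurrence with ratio 9.
By induction a(n) = a(0) · (9)^n = - 9^{n}.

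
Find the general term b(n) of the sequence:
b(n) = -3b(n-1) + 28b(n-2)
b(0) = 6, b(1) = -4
Characteristic equation: x² + 3x - 28 = 0, which factors as (x - (-7))(x - (4)) = 0.
Roots r₁ = -7, r₂ = 4 (distinct).
General solution: b(n) = A·(-7)^n + B·(4)^n.
From b(0) = 6: A + B = 6.
From b(1) = -4: -7A + 4B = -4.
Solving: A = \frac{28}{11}, B = \frac{38}{11}.
So b(n) = \frac{28 \left(-7\right)^{n}}{11} + \frac{38 \cdot 4^{n}}{11}.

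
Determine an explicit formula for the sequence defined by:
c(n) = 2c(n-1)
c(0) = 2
This is a homogeneous first-order recurrence with ratio 2.
By induction c(n) = c(0) · (2)^n = 2 \cdot 2^{n}.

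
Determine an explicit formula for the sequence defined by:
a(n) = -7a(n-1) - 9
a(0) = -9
First-order linear non-homogeneous.
Homogeneous solution: a_h(n) = A·(-7)^n.
Try constant particular solution a_p = K: K = -7K - 9 ⇒ K = - \frac{9}{8}.
General: a(n) = A·(-7)^n - \frac{9}{8}.
Apply a(0) = -9: A - \frac{9}{8} = -9 ⇒ A = - \frac{63}{8}.
So a(n) = - \frac{63 \left(-7\right)^{n}}{8} - \frac{9}{8}.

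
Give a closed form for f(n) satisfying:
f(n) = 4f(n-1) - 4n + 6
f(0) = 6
First-order linear with linear forcing.
Homogeneous solution: f_h(n) = A·(4)^n.
Try particular f_p(n) = pn + q. Substituting:
  pn + q = 4(p(n-1) + q) - 4n + 6.
Matching the n-coefficient: p = 4p - 4 ⇒ p = \frac{4}{3}.
Matching constants: q = -4p + 4q + 6 ⇒ q = - \frac{2}{9}.
General: f(n) = A·(4)^n + \frac{4 n}{3} - \frac{2}{9}.
Apply f(0) = 6: A - \frac{2}{9} = 6 ⇒ A = \frac{56}{9}.
So f(n) = \frac{56 \cdot 4^{n}}{9} + \frac{4 n}{3} - \frac{2}{9}.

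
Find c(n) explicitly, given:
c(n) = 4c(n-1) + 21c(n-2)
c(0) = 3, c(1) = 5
Characteristic equation: x² - 4x - 21 = 0, which factors as (x - (-3))(x - (7)) = 0.
Roots r₁ = -3, r₂ = 7 (distinct).
General solution: c(n) = A·(-3)^n + B·(7)^n.
From c(0) = 3: A + B = 3.
From c(1) = 5: -3A + 7B = 5.
Solving: A = \frac{8}{5}, B = \frac{7}{5}.
So c(n) = \frac{8 \left(-3\right)^{n}}{5} + \frac{7 \cdot 7^{n}}{5}.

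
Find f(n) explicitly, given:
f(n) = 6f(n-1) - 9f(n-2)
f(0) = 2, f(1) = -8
Characteristic equation: x² - 6x + 9 = 0, which is (x - (3))².
Repeated root r = 3.
General solution: f(n) = (A + Bn)·(3)^n.
From f(0) = 2: A = 2.
From f(1) = -8: (A + B)·(3) = -8 ⇒ B = - \frac{14}{3}.
So f(n) = \left(2 - \frac{14 n}{3}\right) \cdot (3)^n.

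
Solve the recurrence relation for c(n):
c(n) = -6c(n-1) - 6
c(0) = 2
First-order linear non-homogeneous.
Homogeneous solution: c_h(n) = A·(-6)^n.
Try constant particular solution c_p = K: K = -6K - 6 ⇒ K = - \frac{6}{7}.
General: c(n) = A·(-6)^n - \frac{6}{7}.
Apply c(0) = 2: A - \frac{6}{7} = 2 ⇒ A = \frac{20}{7}.
So c(n) = \frac{20 \left(-6\right)^{n}}{7} - \frac{6}{7}.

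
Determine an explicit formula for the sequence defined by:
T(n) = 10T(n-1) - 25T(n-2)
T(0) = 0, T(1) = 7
Characteristic equation: x² - 10x + 25 = 0, which is (x - (5))².
Repeated root r = 5.
General solution: T(n) = (A + Bn)·(5)^n.
From T(0) = 0: A = 0.
From T(1) = 7: (A + B)·(5) = 7 ⇒ B = \frac{7}{5}.
So T(n) = \left(\frac{7 n}{5}\right) \cdot (5)^n.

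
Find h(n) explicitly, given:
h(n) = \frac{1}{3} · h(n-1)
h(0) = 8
Pure geometric recurrence with ratio \frac{1}{3}.
By induction h(n) = h(0) · (\frac{1}{3})^n = 8 \cdot 3^{- n}.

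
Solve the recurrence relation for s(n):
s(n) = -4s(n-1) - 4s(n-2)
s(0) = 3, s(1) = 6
Characteristic equation: x² + 4x + 4 = 0, which is (x - (-2))².
Repeated root r = -2.
General solution: s(n) = (A + Bn)·(-2)^n.
From s(0) = 3: A = 3.
From s(1) = 6: (A + B)·(-2) = 6 ⇒ B = -6.
So s(n) = \left(3 - 6 n\right) \cdot (-2)^n.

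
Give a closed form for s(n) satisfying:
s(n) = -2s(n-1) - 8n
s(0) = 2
First-order linear with linear forcing.
Homogeneous solution: s_h(n) = A·(-2)^n.
Try particular s_p(n) = pn + q. Substituting:
  pn + q = -2(p(n-1) + q) - 8n.
Matching the n-coefficient: p = -2p - 8 ⇒ p = - \frac{8}{3}.
Matching constants: q = 2p - 2q ⇒ q = - \frac{16}{9}.
General: s(n) = A·(-2)^n - \frac{8 n}{3} - \frac{16}{9}.
Apply s(0) = 2: A - \frac{16}{9} = 2 ⇒ A = \frac{34}{9}.
So s(n) = \frac{34 \left(-2\right)^{n}}{9} - \frac{8 n}{3} - \frac{16}{9}.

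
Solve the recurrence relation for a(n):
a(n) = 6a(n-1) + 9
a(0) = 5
First-order linear non-homogeneous.
Homogeneous solution: a_h(n) = A·(6)^n.
Try constant particular solution a_p = K: K = 6K + 9 ⇒ K = - \frac{9}{5}.
General: a(n) = A·(6)^n - \frac{9}{5}.
Apply a(0) = 5: A - \frac{9}{5} = 5 ⇒ A = \frac{34}{5}.
So a(n) = \frac{34 \cdot 6^{n}}{5} - \frac{9}{5}.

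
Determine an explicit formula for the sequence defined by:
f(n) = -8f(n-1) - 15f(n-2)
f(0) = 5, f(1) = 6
Characteristic equation: x² + 8x + 15 = 0, which factors as (x - (-5))(x - (-3)) = 0.
Roots r₁ = -5, r₂ = -3 (distinct).
General solution: f(n) = A·(-5)^n + B·(-3)^n.
From f(0) = 5: A + B = 5.
From f(1) = 6: -5A - 3B = 6.
Solving: A = - \frac{21}{2}, B = \frac{31}{2}.
So f(n) = \frac{31 \left(-3\right)^{n}}{2} - \frac{21 \left(-5\right)^{n}}{2}.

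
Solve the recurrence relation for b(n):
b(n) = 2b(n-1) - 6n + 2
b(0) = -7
First-order linear with linear forcing.
Homogeneous solution: b_h(n) = A·(2)^n.
Try particular b_p(n) = pn + q. Substituting:
  pn + q = 2(p(n-1) + q) - 6n + 2.
Matching the n-coefficient: p = 2p - 6 ⇒ p = 6.
Matching constants: q = -2p + 2q + 2 ⇒ q = 10.
General: b(n) = A·(2)^n + 6 n + 10.
Apply b(0) = -7: A + 10 = -7 ⇒ A = -17.
So b(n) = - 17 \cdot 2^{n} + 6 n + 10.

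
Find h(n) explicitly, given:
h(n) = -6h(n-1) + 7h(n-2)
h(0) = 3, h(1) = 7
Characteristic equation: x² + 6x - 7 = 0, which factors as (x - (1))(x - (-7)) = 0.
Roots r₁ = 1, r₂ = -7 (distinct).
General solution: h(n) = A·(1)^n + B·(-7)^n.
From h(0) = 3: A + B = 3.
From h(1) = 7: A - 7B = 7.
Solving: A = \frac{7}{2}, B = - \frac{1}{2}.
So h(n) = \frac{7}{2} - \frac{\left(-7\right)^{n}}{2}.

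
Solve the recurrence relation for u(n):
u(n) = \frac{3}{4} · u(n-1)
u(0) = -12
Pure geometric recurrence with ratio \frac{3}{4}.
By induction u(n) = u(0) · (\frac{3}{4})^n = - 12 \left(\frac{3}{4}\right)^{n}.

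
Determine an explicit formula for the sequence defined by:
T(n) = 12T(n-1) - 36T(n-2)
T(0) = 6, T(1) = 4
Characteristic equation: x² - 12x + 36 = 0, which is (x - (6))².
Repeated root r = 6.
General solution: T(n) = (A + Bn)·(6)^n.
From T(0) = 6: A = 6.
From T(1) = 4: (A + B)·(6) = 4 ⇒ B = - \frac{16}{3}.
So T(n) = \left(6 - \frac{16 n}{3}\right) \cdot (6)^n.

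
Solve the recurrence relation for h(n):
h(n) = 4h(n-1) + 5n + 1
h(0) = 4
First-order linear with linear forcing.
Homogeneous solution: h_h(n) = A·(4)^n.
Try particular h_p(n) = pn + q. Substituting:
  pn + q = 4(p(n-1) + q) + 5n + 1.
Matching the n-coefficient: p = 4p + 5 ⇒ p = - \frac{5}{3}.
Matching constants: q = -4p + 4q + 1 ⇒ q = - \frac{23}{9}.
General: h(n) = A·(4)^n - \frac{5 n}{3} - \frac{23}{9}.
Apply h(0) = 4: A - \frac{23}{9} = 4 ⇒ A = \frac{59}{9}.
So h(n) = \frac{59 \cdot 4^{n}}{9} - \frac{5 n}{3} - \frac{23}{9}.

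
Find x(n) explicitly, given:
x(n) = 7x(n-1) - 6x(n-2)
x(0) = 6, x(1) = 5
Characteristic equation: x² - 7x + 6 = 0, which factors as (x - (6))(x - (1)) = 0.
Roots r₁ = 6, r₂ = 1 (distinct).
General solution: x(n) = A·(6)^n + B·(1)^n.
From x(0) = 6: A + B = 6.
From x(1) = 5: 6A + B = 5.
Solving: A = - \frac{1}{5}, B = \frac{31}{5}.
So x(n) = \frac{31}{5} - \frac{6^{n}}{5}.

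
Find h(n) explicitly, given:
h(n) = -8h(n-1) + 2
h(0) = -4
First-order linear non-homogeneous.
Homogeneous solution: h_h(n) = A·(-8)^n.
Try constant particular solution h_p = K: K = -8K + 2 ⇒ K = \frac{2}{9}.
General: h(n) = A·(-8)^n + \frac{2}{9}.
Apply h(0) = -4: A + \frac{2}{9} = -4 ⇒ A = - \frac{38}{9}.
So h(n) = \frac{2}{9} - \frac{38 \left(-8\right)^{n}}{9}.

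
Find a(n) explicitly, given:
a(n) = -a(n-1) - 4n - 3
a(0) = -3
First-order linear with linear forcing.
Homogeneous solution: a_h(n) = A·(-1)^n.
Try particular a_p(n) = pn + q. Substituting:
  pn + q = -(p(n-1) + q) - 4n - 3.
Matching the n-coefficient: p = -p - 4 ⇒ p = -2.
Matching constants: q = p - q - 3 ⇒ q = - \frac{5}{2}.
General: a(n) = A·(-1)^n - 2 n - \frac{5}{2}.
Apply a(0) = -3: A - \frac{5}{2} = -3 ⇒ A = - \frac{1}{2}.
So a(n) = - \frac{\left(-1\right)^{n}}{2} - 2 n - \frac{5}{2}.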